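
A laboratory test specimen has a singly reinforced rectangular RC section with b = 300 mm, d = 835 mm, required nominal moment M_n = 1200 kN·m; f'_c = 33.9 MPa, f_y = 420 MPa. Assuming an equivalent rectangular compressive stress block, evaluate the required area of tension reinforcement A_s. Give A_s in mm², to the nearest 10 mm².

With M_n = 0.85 f'_c a b (d − a/2), solve the quadratic for a:
a = d − √(d² − 2M_n/(0.85 f'_c b)) = 835 − √(835² − 2 × 1200×10⁶/(0.85 × 33.9 × 300)) = 187.24 mm.
A_s = 0.85 f'_c a b / f_y = 0.85 × 33.9 × 187.24 × 300 / 420 = 3853.8 mm².

A_s ≈ 3850 mm²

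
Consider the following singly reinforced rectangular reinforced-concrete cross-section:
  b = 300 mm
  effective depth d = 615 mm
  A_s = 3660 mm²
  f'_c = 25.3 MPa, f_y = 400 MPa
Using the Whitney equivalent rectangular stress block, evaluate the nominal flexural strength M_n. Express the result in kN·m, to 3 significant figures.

M_n ≈ 734 kN·m

T = A_s f_y = 3660 × 400 = 1464000 N = 1464 kN.
From C = T: a = T/(0.85 f'_c b) = 1464000/(0.85 × 25.3 × 300) = 226.92 mm.
M_n = T(d − a/2) = 1464 kN × (615 − 113.46) mm = 734.25 kN·m.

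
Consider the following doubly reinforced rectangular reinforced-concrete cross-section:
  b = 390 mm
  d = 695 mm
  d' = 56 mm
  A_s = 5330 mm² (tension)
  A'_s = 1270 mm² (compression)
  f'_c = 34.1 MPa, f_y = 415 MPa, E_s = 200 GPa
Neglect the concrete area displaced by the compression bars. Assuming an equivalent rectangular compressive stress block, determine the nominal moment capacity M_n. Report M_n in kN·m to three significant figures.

M_n ≈ 1380 kN·m

Assume both tension and compression steel yield.
Net tension couple steel: A_s − A'_s = 4060 mm².
a = (A_s − A'_s) f_y / (0.85 f'_c b) = 1684900/(0.85 × 34.1 × 390) = 149.05 mm.
c = a/β₁ = 149.05/0.806 = 184.93 mm; ε'_s = 0.003(c − d')/c = 0.0021 ≥ f_y/E_s = 0.0021, so compression steel does yield.
M_n = (A_s − A'_s) f_y (d − a/2) + A'_s f_y (d − d') = [1684900 × (695 − 74.525) + 527050 × (695 − 56)] × 10⁻⁶ = 1045.44 + 336.78 = 1382.22 kN·m.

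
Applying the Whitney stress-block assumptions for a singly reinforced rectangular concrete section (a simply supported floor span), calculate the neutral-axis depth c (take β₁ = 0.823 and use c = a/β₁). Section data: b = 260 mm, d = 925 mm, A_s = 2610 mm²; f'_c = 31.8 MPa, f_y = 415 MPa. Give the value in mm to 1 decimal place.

c ≈ 187.3 mm

T = A_s f_y = 2610 × 415 = 1083150 N = 1083.15 kN.
Setting C = 0.85 f'_c a b equal to T: a = 1083150/(0.85 × 31.8 × 260) = 154.124 mm.
With β₁ = 0.823, c = a/β₁ = 154.124/0.823 = 187.3 mm.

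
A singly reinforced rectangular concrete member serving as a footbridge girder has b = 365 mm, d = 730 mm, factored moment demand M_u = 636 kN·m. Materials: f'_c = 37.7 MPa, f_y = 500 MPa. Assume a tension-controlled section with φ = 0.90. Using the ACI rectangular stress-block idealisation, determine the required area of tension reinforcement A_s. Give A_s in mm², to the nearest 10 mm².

M_n = M_u/φ = 636/0.90 = 706.667 kN·m.
With M_n = 0.85 f'_c a b (d − a/2), solve the quadratic for a:
a = d − √(d² − 2M_n/(0.85 f'_c b)) = 730 − √(730² − 2 × 706.667×10⁶/(0.85 × 37.7 × 365)) = 88.08 mm.
A_s = 0.85 f'_c a b / f_y = 0.85 × 37.7 × 88.08 × 365 / 500 = 2060.4 mm².

A_s ≈ 2060 mm²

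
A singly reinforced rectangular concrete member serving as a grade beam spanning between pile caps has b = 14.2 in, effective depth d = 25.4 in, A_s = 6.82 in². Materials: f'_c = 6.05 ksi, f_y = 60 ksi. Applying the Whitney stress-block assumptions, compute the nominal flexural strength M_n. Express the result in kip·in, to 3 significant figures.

M_n ≈ 9250 kip·in

T = A_s f_y = 6.82 × 60 = 409.2 kips.
a = T/(0.85 f'_c b) = 409.2/(0.85 × 6.05 × 14.2) = 5.604 in.
M_n = T(d − a/2) = 409.2 × (25.4 − 2.802) = 9247.1 kip·in.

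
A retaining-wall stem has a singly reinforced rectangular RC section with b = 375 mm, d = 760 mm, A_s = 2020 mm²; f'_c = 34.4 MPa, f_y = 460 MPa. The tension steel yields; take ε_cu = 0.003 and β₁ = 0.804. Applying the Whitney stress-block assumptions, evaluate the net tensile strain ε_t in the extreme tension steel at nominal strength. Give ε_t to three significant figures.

ε_t ≈ 0.0186

a = A_s f_y/(0.85 f'_c b) = 84.74 mm.
β₁ = 0.804, so c = a/β₁ = 84.74/0.804 = 105.40 mm.
From the linear strain diagram with ε_cu = 0.003: ε_t = 0.003 (d − c)/c = 0.003 × (760 − 105.40)/105.40 = 0.0186.
Since ε_t ≥ 0.005, the section is tension-controlled.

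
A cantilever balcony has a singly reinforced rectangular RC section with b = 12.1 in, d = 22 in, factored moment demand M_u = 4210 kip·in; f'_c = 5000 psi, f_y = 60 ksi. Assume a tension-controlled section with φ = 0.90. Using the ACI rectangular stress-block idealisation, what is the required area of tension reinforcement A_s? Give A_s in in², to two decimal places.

M_n = M_u/φ = 4210/0.90 = 4677.78 kip·in.
From M_n = 0.85 f'_c a b (d − a/2):
a = d − √(d² − 2M_n/(0.85 f'_c b)) = 22 − √(22² − 2 × 4677.78/(0.85 × 5 × 12.1)) = 4.620 in.
A_s = 0.85 f'_c a b / f_y = 0.85 × 5 × 4.620 × 12.1 / 60 = 3.960 in².

A_s ≈ 3.96 in²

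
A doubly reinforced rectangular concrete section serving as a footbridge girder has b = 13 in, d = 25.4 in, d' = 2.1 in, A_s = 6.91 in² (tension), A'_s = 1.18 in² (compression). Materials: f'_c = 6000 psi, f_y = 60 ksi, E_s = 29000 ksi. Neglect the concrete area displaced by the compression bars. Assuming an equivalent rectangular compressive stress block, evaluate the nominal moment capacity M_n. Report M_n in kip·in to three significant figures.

M_n ≈ 9490 kip·in

Assume both steels yield.
a = (A_s − A'_s) f_y/(0.85 f'_c b) = (6.91 − 1.18) × 60/(0.85 × 6 × 13) = 5.186 in.
c = a/β₁ = 5.186/0.75 = 6.915 in; ε'_s = 0.003(c − d')/c = 0.0021 ≥ ε_y = 0.0021, so the compression steel yields.
M_n = (A_s − A'_s) f_y (d − a/2) + A'_s f_y (d − d') = 343.8 × (25.4 − 2.593) + 70.8 × (25.4 − 2.1) = 7841.0 + 1649.6 = 9490.6 kip·in.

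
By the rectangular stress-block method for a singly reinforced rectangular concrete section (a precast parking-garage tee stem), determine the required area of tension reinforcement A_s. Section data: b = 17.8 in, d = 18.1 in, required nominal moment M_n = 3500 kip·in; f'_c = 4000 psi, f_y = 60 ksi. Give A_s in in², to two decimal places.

From M_n = 0.85 f'_c a b (d − a/2):
a = d − √(d² − 2M_n/(0.85 f'_c b)) = 18.1 − √(18.1² − 2 × 3500/(0.85 × 4 × 17.8)) = 3.542 in.
A_s = 0.85 f'_c a b / f_y = 0.85 × 4 × 3.542 × 17.8 / 60 = 3.573 in².

A_s ≈ 3.57 in²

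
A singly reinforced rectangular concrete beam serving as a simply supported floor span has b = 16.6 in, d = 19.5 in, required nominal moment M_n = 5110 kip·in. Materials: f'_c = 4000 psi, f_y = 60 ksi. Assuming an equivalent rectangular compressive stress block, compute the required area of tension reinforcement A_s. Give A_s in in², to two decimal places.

A_s ≈ 5.07 in²

From M_n = 0.85 f'_c a b (d − a/2):
a = d − √(d² − 2M_n/(0.85 f'_c b)) = 19.5 − √(19.5² − 2 × 5110/(0.85 × 4 × 16.6)) = 5.387 in.
A_s = 0.85 f'_c a b / f_y = 0.85 × 4 × 5.387 × 16.6 / 60 = 5.067 in².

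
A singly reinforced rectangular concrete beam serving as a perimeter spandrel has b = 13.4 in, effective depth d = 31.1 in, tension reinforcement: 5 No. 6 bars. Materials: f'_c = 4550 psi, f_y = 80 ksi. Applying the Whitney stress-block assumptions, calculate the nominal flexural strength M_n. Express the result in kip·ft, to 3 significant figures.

A_s = 5 × 0.44 = 2.2 in².
T = A_s f_y = 2.2 × 80 = 176 kips.
a = T/(0.85 f'_c b) = 176/(0.85 × 4.55 × 13.4) = 3.396 in.
M_n = T(d − a/2) = 176 × (31.1 − 1.698) = 5174.8 kip·in = 5174.8/12 = 431.23 kip·ft.

M_n ≈ 431 kip·ft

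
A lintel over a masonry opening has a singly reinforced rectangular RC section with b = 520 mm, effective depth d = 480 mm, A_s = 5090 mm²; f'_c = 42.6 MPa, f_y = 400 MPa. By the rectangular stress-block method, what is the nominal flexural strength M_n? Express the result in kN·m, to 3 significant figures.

M_n ≈ 867 kN·m

T = A_s f_y = 5090 × 400 = 2036000 N = 2036 kN.
From C = T: a = T/(0.85 f'_c b) = 2036000/(0.85 × 42.6 × 520) = 108.13 mm.
M_n = T(d − a/2) = 2036 kN × (480 − 54.065) mm = 867.20 kN·m.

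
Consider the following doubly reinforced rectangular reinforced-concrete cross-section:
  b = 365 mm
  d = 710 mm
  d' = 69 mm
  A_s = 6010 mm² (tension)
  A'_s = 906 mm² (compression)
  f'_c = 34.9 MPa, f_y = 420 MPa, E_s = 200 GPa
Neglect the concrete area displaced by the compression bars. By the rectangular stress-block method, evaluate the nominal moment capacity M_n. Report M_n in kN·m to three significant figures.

M_n ≈ 1550 kN·m

Assume both tension and compression steel yield.
Net tension couple steel: A_s − A'_s = 5104 mm².
a = (A_s − A'_s) f_y / (0.85 f'_c b) = 2143680/(0.85 × 34.9 × 365) = 197.98 mm.
c = a/β₁ = 197.98/0.801 = 247.17 mm; ε'_s = 0.003(c − d')/c = 0.0022 ≥ f_y/E_s = 0.0021, so compression steel does yield.
M_n = (A_s − A'_s) f_y (d − a/2) + A'_s f_y (d − d') = [2143680 × (710 − 98.99) + 380520 × (710 − 69)] × 10⁻⁶ = 1309.81 + 243.91 = 1553.72 kN·m.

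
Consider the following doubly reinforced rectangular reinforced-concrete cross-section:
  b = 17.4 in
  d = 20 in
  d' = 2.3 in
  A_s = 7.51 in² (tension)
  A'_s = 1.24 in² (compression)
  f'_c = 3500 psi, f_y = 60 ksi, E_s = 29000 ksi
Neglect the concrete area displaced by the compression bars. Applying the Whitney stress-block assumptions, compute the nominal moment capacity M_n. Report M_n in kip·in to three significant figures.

M_n ≈ 7470 kip·in

Assume both steels yield.
a = (A_s − A'_s) f_y/(0.85 f'_c b) = (7.51 − 1.24) × 60/(0.85 × 3.5 × 17.4) = 7.267 in.
c = a/β₁ = 7.267/0.85 = 8.549 in; ε'_s = 0.003(c − d')/c = 0.0022 ≥ ε_y = 0.0021, so the compression steel yields.
M_n = (A_s − A'_s) f_y (d − a/2) + A'_s f_y (d − d') = 376.2 × (20 − 3.6335) + 74.4 × (20 − 2.3) = 6157.1 + 1316.9 = 7474.0 kip·in.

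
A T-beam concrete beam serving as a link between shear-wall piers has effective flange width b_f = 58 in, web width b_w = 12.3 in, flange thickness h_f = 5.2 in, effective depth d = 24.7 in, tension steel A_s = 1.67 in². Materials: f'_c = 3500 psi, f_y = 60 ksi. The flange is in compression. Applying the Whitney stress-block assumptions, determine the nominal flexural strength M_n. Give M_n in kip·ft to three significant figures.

Tension: T = A_s f_y = 1.67 × 60 = 100.2 kips.
Try a within the flange: a = T/(0.85 f'_c b_f) = 100.2/(0.85 × 3.5 × 58) = 0.581 in.
Since a = 0.581 ≤ h_f = 5.2 in, the stress block lies entirely in the flange; analyse as a rectangular beam of width b_f.
M_n = T(d − a/2) = 100.2 × (24.7 − 0.2905) = 2445.8 kip·in.
M_n = 2445.8/12 = 203.82 kip·ft.

M_n ≈ 204 kip·ft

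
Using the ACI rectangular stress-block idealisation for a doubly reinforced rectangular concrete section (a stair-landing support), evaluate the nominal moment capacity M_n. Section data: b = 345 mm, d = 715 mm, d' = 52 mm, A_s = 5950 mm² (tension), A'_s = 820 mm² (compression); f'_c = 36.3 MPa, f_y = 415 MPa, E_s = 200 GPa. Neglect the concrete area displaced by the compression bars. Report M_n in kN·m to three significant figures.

M_n ≈ 1530 kN·m

Assume both tension and compression steel yield.
Net tension couple steel: A_s − A'_s = 5130 mm².
a = (A_s − A'_s) f_y / (0.85 f'_c b) = 2128950/(0.85 × 36.3 × 345) = 200.00 mm.
c = a/β₁ = 200.00/0.791 = 252.84 mm; ε'_s = 0.003(c − d')/c = 0.0024 ≥ f_y/E_s = 0.0021, so compression steel does yield.
M_n = (A_s − A'_s) f_y (d − a/2) + A'_s f_y (d − d') = [2128950 × (715 − 100) + 340300 × (715 − 52)] × 10⁻⁶ = 1309.30 + 225.62 = 1534.92 kN·m.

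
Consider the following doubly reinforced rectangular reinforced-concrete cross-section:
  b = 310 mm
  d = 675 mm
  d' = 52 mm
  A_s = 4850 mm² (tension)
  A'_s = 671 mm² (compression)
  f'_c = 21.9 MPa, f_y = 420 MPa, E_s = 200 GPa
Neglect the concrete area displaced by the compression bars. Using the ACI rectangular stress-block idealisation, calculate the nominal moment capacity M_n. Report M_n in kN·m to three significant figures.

M_n ≈ 1090 kN·m

Assume both tension and compression steel yield.
Net tension couple steel: A_s − A'_s = 4179 mm².
a = (A_s − A'_s) f_y / (0.85 f'_c b) = 1755180/(0.85 × 21.9 × 310) = 304.16 mm.
c = a/β₁ = 304.16/0.85 = 357.84 mm; ε'_s = 0.003(c − d')/c = 0.0026 ≥ f_y/E_s = 0.0021, so compression steel does yield.
M_n = (A_s − A'_s) f_y (d − a/2) + A'_s f_y (d − d') = [1755180 × (675 − 152.08) + 281820 × (675 − 52)] × 10⁻⁶ = 917.82 + 175.57 = 1093.39 kN·m.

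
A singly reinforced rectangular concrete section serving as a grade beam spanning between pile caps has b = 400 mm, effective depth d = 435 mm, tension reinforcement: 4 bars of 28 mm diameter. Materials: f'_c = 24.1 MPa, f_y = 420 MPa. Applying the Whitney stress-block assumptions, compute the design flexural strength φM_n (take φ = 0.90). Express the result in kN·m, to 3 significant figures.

φM_n ≈ 346 kN·m

A_s = 4 × 616 = 2464 mm².
T = A_s f_y = 2464 × 420 = 1034880 N = 1034.88 kN.
From C = T: a = T/(0.85 f'_c b) = 1034880/(0.85 × 24.1 × 400) = 126.30 mm.
M_n = T(d − a/2) = 1034.88 kN × (435 − 63.15) mm = 384.82 kN·m.
φM_n = 0.90 × 384.82 = 346.34 kN·m.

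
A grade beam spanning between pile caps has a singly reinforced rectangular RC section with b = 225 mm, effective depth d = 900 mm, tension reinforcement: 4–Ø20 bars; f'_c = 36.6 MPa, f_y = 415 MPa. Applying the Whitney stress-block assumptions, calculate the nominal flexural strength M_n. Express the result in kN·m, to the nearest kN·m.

M_n ≈ 450 kN·m

A_s = 4 × 314 = 1256 mm².
T = A_s f_y = 1256 × 415 = 521240 N = 521.24 kN.
From C = T: a = T/(0.85 f'_c b) = 521240/(0.85 × 36.6 × 225) = 74.47 mm.
M_n = T(d − a/2) = 521.24 kN × (900 − 37.235) mm = 449.71 kN·m.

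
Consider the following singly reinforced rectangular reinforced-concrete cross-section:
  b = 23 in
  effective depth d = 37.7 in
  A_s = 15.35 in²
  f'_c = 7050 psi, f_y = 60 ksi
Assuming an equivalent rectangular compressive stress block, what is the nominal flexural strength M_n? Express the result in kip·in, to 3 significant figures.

T = A_s f_y = 15.35 × 60 = 921 kips.
a = T/(0.85 f'_c b) = 921/(0.85 × 7.05 × 23) = 6.682 in.
M_n = T(d − a/2) = 921 × (37.7 − 3.341) = 31644.6 kip·in.

M_n ≈ 31600 kip·in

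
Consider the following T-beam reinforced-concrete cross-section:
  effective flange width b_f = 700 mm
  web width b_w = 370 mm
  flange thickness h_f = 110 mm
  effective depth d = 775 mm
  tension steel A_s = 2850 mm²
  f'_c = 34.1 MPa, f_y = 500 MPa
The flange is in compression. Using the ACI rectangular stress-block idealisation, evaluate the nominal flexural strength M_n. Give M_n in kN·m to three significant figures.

Tension: T = A_s f_y = 2850 × 500 = 1425000 N.
Try a within the flange: a = T/(0.85 f'_c b_f) = 1425000/(0.85 × 34.1 × 700) = 70.23 mm.
Since a = 70.23 ≤ h_f = 110 mm, the stress block lies entirely in the flange; analyse as a rectangular beam of width b_f.
M_n = T(d − a/2) = 1425000 × (775 − 35.115) = 1054.34 × 10⁶ N·mm.
M_n = 1054.34 kN·m.

M_n ≈ 1050 kN·m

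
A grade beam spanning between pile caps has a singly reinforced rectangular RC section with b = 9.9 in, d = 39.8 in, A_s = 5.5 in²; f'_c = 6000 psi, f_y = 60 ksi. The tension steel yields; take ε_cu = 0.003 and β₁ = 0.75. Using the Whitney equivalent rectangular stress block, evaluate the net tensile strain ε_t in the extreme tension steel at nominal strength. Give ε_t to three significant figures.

ε_t ≈ 0.0107

a = A_s f_y/(0.85 f'_c b) = 6.536 in.
β₁ = 0.75, so c = a/β₁ = 6.536/0.75 = 8.715 in.
From the linear strain diagram with ε_cu = 0.003: ε_t = 0.003 (d − c)/c = 0.003 × (39.8 − 8.715)/8.715 = 0.0107.
Since ε_t ≥ 0.005, the section is tension-controlled.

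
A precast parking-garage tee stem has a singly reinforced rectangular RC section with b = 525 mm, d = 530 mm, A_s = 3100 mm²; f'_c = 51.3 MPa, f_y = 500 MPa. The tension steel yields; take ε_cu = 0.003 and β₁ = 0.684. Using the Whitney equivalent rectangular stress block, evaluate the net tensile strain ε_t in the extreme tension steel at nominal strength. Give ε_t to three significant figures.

ε_t ≈ 0.0131

a = A_s f_y/(0.85 f'_c b) = 67.71 mm.
β₁ = 0.684, so c = a/β₁ = 67.71/0.684 = 98.99 mm.
From the linear strain diagram with ε_cu = 0.003: ε_t = 0.003 (d − c)/c = 0.003 × (530 − 98.99)/98.99 = 0.0131.
Since ε_t ≥ 0.005, the section is tension-controlled.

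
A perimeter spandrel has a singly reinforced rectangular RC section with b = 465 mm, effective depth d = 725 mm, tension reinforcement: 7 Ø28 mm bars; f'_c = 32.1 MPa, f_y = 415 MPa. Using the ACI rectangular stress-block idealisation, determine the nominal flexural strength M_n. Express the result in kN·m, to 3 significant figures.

M_n ≈ 1170 kN·m

A_s = 7 × 616 = 4312 mm².
T = A_s f_y = 4312 × 415 = 1789480 N = 1789.48 kN.
From C = T: a = T/(0.85 f'_c b) = 1789480/(0.85 × 32.1 × 465) = 141.04 mm.
M_n = T(d − a/2) = 1789.48 kN × (725 − 70.52) mm = 1171.18 kN·m.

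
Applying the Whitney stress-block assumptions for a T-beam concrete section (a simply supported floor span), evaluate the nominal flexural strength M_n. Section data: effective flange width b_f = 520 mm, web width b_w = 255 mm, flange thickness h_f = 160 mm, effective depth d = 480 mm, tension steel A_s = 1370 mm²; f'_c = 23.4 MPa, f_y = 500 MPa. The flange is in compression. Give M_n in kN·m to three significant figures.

Tension: T = A_s f_y = 1370 × 500 = 685000 N.
Try a within the flange: a = T/(0.85 f'_c b_f) = 685000/(0.85 × 23.4 × 520) = 66.23 mm.
Since a = 66.23 ≤ h_f = 160 mm, the stress block lies entirely in the flange; analyse as a rectangular beam of width b_f.
M_n = T(d − a/2) = 685000 × (480 − 33.115) = 306.12 × 10⁶ N·mm.
M_n = 306.12 kN·m.

M_n ≈ 306 kN·m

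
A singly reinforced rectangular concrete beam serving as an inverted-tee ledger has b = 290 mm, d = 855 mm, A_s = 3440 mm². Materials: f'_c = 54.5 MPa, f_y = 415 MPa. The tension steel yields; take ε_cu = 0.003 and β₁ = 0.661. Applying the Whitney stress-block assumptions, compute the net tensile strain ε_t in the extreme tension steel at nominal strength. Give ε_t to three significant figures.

a = A_s f_y/(0.85 f'_c b) = 106.27 mm.
β₁ = 0.661, so c = a/β₁ = 106.27/0.661 = 160.77 mm.
From the linear strain diagram with ε_cu = 0.003: ε_t = 0.003 (d − c)/c = 0.003 × (855 − 160.77)/160.77 = 0.0130.
Since ε_t ≥ 0.005, the section is tension-controlled.

ε_t ≈ 0.0130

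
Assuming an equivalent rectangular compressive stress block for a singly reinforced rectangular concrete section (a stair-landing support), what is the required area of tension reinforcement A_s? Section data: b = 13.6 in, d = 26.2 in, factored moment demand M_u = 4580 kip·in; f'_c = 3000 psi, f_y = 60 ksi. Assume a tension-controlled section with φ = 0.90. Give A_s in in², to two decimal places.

A_s ≈ 3.69 in²

M_n = M_u/φ = 4580/0.90 = 5088.89 kip·in.
From M_n = 0.85 f'_c a b (d − a/2):
a = d − √(d² − 2M_n/(0.85 f'_c b)) = 26.2 − √(26.2² − 2 × 5088.89/(0.85 × 3 × 13.6)) = 6.377 in.
A_s = 0.85 f'_c a b / f_y = 0.85 × 3 × 6.377 × 13.6 / 60 = 3.686 in².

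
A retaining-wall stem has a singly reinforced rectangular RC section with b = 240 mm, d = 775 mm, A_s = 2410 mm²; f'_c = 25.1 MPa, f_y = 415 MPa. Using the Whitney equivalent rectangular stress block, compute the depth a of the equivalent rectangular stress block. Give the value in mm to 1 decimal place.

a ≈ 195.3 mm

T = A_s f_y = 2410 × 415 = 1000150 N = 1000.15 kN.
Setting C = 0.85 f'_c a b equal to T: a = 1000150/(0.85 × 25.1 × 240) = 195.3 mm.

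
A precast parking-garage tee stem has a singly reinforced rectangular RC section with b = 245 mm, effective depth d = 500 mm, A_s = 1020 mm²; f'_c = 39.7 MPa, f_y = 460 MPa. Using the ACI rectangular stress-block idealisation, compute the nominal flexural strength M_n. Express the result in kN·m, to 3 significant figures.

T = A_s f_y = 1020 × 460 = 469200 N = 469.2 kN.
From C = T: a = T/(0.85 f'_c b) = 469200/(0.85 × 39.7 × 245) = 56.75 mm.
M_n = T(d − a/2) = 469.2 kN × (500 − 28.375) mm = 221.29 kN·m.

M_n ≈ 221 kN·m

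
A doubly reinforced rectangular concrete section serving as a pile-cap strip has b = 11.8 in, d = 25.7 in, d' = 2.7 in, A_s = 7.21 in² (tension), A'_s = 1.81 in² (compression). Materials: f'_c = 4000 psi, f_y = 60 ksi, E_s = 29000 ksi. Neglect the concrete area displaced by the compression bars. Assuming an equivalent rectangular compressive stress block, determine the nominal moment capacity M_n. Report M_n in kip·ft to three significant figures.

M_n ≈ 793 kip·ft

Assume both steels yield.
a = (A_s − A'_s) f_y/(0.85 f'_c b) = (7.21 − 1.81) × 60/(0.85 × 4 × 11.8) = 8.076 in.
c = a/β₁ = 8.076/0.85 = 9.501 in; ε'_s = 0.003(c − d')/c = 0.0021 ≥ ε_y = 0.0021, so the compression steel yields.
M_n = (A_s − A'_s) f_y (d − a/2) + A'_s f_y (d − d') = 324 × (25.7 − 4.038) + 108.6 × (25.7 − 2.7) = 7018.5 + 2497.8 = 9516.3 kip·in = 9516.3/12 = 793.03 kip·ft.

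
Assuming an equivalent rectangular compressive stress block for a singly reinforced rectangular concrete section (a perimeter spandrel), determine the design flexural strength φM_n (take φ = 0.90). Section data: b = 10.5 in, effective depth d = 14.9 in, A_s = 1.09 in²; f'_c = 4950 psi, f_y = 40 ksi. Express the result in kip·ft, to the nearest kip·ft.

φM_n ≈ 47 kip·ft

T = A_s f_y = 1.09 × 40 = 43.6 kips.
a = T/(0.85 f'_c b) = 43.6/(0.85 × 4.95 × 10.5) = 0.987 in.
M_n = T(d − a/2) = 43.6 × (14.9 − 0.4935) = 628.1 kip·in = 628.1/12 = 52.34 kip·ft.
φM_n = 0.90 × 52.34 = 47.11 kip·ft.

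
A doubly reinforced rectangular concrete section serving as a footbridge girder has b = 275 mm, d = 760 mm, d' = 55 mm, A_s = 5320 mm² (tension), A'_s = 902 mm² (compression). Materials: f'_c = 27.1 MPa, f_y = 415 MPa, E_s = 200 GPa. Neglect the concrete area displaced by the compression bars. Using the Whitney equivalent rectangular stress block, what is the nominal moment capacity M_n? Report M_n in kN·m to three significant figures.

Assume both tension and compression steel yield.
Net tension couple steel: A_s − A'_s = 4418 mm².
a = (A_s − A'_s) f_y / (0.85 f'_c b) = 1833470/(0.85 × 27.1 × 275) = 289.44 mm.
c = a/β₁ = 289.44/0.85 = 340.52 mm; ε'_s = 0.003(c − d')/c = 0.0025 ≥ f_y/E_s = 0.0021, so compression steel does yield.
M_n = (A_s − A'_s) f_y (d − a/2) + A'_s f_y (d − d') = [1833470 × (760 − 144.72) + 374330 × (760 − 55)] × 10⁻⁶ = 1128.10 + 263.90 = 1392.00 kN·m.

M_n ≈ 1390 kN·m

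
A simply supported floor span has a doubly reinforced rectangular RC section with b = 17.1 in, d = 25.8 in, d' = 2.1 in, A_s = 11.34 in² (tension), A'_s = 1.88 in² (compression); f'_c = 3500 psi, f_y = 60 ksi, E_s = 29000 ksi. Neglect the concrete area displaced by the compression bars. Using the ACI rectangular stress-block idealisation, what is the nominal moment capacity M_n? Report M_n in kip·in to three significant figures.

M_n ≈ 14200 kip·in

Assume both steels yield.
a = (A_s − A'_s) f_y/(0.85 f'_c b) = (11.34 − 1.88) × 60/(0.85 × 3.5 × 17.1) = 11.157 in.
c = a/β₁ = 11.157/0.85 = 13.126 in; ε'_s = 0.003(c − d')/c = 0.0025 ≥ ε_y = 0.0021, so the compression steel yields.
M_n = (A_s − A'_s) f_y (d − a/2) + A'_s f_y (d − d') = 567.6 × (25.8 − 5.5785) + 112.8 × (25.8 − 2.1) = 11477.7 + 2673.4 = 14151.1 kip·in.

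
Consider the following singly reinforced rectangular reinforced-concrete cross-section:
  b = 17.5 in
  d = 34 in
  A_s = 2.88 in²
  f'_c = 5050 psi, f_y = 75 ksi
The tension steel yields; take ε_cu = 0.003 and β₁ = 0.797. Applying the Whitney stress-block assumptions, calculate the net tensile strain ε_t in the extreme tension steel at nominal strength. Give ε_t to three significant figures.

a = A_s f_y/(0.85 f'_c b) = 2.875 in.
β₁ = 0.797, so c = a/β₁ = 2.875/0.797 = 3.607 in.
From the linear strain diagram with ε_cu = 0.003: ε_t = 0.003 (d − c)/c = 0.003 × (34 − 3.607)/3.607 = 0.0253.
Since ε_t ≥ 0.005, the section is tension-controlled.

ε_t ≈ 0.0253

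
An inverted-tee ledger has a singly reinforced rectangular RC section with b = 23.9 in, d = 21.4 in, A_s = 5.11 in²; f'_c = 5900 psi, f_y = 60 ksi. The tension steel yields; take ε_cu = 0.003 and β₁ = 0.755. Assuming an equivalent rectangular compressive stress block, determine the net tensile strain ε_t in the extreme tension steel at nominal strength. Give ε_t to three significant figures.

ε_t ≈ 0.0159

a = A_s f_y/(0.85 f'_c b) = 2.558 in.
β₁ = 0.755, so c = a/β₁ = 2.558/0.755 = 3.388 in.
From the linear strain diagram with ε_cu = 0.003: ε_t = 0.003 (d − c)/c = 0.003 × (21.4 − 3.388)/3.388 = 0.0159.
Since ε_t ≥ 0.005, the section is tension-controlled.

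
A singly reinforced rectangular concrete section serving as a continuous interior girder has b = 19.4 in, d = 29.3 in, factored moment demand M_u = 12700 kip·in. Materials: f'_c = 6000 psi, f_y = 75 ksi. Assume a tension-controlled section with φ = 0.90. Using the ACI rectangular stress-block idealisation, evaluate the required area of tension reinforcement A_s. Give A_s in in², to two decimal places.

A_s ≈ 7.07 in²

M_n = M_u/φ = 12700/0.90 = 14111.1 kip·in.
From M_n = 0.85 f'_c a b (d − a/2):
a = d − √(d² − 2M_n/(0.85 f'_c b)) = 29.3 − √(29.3² − 2 × 14111.1/(0.85 × 6 × 19.4)) = 5.357 in.
A_s = 0.85 f'_c a b / f_y = 0.85 × 6 × 5.357 × 19.4 / 75 = 7.067 in².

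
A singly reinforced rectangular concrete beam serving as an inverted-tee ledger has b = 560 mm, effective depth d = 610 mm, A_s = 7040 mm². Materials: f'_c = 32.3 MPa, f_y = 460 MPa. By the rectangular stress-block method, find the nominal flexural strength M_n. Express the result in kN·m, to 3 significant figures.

M_n ≈ 1630 kN·m

T = A_s f_y = 7040 × 460 = 3238400 N = 3238.4 kN.
From C = T: a = T/(0.85 f'_c b) = 3238400/(0.85 × 32.3 × 560) = 210.63 mm.
M_n = T(d − a/2) = 3238.4 kN × (610 − 105.315) mm = 1634.37 kN·m.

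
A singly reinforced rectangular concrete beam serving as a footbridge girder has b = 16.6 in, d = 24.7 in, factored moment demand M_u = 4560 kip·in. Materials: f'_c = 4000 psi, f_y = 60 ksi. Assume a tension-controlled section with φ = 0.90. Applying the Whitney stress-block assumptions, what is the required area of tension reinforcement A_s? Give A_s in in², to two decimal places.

M_n = M_u/φ = 4560/0.90 = 5066.67 kip·in.
From M_n = 0.85 f'_c a b (d − a/2):
a = d − √(d² − 2M_n/(0.85 f'_c b)) = 24.7 − √(24.7² − 2 × 5066.67/(0.85 × 4 × 16.6)) = 3.950 in.
A_s = 0.85 f'_c a b / f_y = 0.85 × 4 × 3.950 × 16.6 / 60 = 3.716 in².

A_s ≈ 3.72 in²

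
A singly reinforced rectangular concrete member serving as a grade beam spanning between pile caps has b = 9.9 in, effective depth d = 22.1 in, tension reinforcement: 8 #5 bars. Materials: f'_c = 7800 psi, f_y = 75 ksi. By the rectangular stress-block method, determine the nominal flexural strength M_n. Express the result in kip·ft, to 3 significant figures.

M_n ≈ 321 kip·ft

A_s = 8 × 0.31 = 2.48 in².
T = A_s f_y = 2.48 × 75 = 186 kips.
a = T/(0.85 f'_c b) = 186/(0.85 × 7.8 × 9.9) = 2.834 in.
M_n = T(d − a/2) = 186 × (22.1 − 1.417) = 3847.0 kip·in = 3847.0/12 = 320.58 kip·ft.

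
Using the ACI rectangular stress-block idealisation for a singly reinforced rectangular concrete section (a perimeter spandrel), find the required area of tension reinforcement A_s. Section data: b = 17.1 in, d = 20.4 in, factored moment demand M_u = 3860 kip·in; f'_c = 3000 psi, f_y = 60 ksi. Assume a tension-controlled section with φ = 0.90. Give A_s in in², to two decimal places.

A_s ≈ 4.06 in²

M_n = M_u/φ = 3860/0.90 = 4288.89 kip·in.
From M_n = 0.85 f'_c a b (d − a/2):
a = d − √(d² − 2M_n/(0.85 f'_c b)) = 20.4 − √(20.4² − 2 × 4288.89/(0.85 × 3 × 17.1)) = 5.586 in.
A_s = 0.85 f'_c a b / f_y = 0.85 × 3 × 5.586 × 17.1 / 60 = 4.060 in².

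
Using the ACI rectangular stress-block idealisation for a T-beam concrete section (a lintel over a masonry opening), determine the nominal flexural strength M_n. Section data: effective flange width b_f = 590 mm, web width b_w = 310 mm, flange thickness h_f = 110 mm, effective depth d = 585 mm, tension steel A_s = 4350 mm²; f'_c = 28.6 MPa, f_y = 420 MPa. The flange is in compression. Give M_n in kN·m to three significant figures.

Tension: T = A_s f_y = 4350 × 420 = 1827000 N.
Try a within the flange: a = T/(0.85 f'_c b_f) = 1827000/(0.85 × 28.6 × 590) = 127.38 mm.
a = 127.38 > h_f = 110 mm: the block extends into the web. Split into flange-overhang and web parts.
C_f = 0.85 f'_c (b_f − b_w) h_f = 0.85 × 28.6 × (590 − 310) × 110 = 748748 N.
Remaining web compression depth: a_w = (T − C_f)/(0.85 f'_c b_w) = (1827000 − 748748)/(0.85 × 28.6 × 310) = 143.08 mm.
M_n = C_f(d − h_f/2) + (T − C_f)(d − a_w/2) = 748748 × (585 − 55) + 1078252 × (585 − 71.54) = 396.84 + 553.64 = 950.48 × 10⁶ N·mm.
M_n = 950.48 kN·m.

M_n ≈ 950 kN·m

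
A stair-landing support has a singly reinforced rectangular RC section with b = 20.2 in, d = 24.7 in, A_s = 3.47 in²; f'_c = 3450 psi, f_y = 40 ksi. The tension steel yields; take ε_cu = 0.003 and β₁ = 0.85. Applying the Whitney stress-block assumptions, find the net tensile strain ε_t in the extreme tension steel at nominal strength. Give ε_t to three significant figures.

a = A_s f_y/(0.85 f'_c b) = 2.343 in.
β₁ = 0.85, so c = a/β₁ = 2.343/0.85 = 2.756 in.
From the linear strain diagram with ε_cu = 0.003: ε_t = 0.003 (d − c)/c = 0.003 × (24.7 − 2.756)/2.756 = 0.0239.
Since ε_t ≥ 0.005, the section is tension-controlled.

ε_t ≈ 0.0239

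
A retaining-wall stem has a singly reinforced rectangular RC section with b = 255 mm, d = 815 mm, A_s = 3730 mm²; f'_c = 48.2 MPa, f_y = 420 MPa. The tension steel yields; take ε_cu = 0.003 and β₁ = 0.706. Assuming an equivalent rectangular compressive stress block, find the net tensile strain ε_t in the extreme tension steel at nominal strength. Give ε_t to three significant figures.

a = A_s f_y/(0.85 f'_c b) = 149.95 mm.
β₁ = 0.706, so c = a/β₁ = 149.95/0.706 = 212.39 mm.
From the linear strain diagram with ε_cu = 0.003: ε_t = 0.003 (d − c)/c = 0.003 × (815 − 212.39)/212.39 = 0.00851.
Since ε_t ≥ 0.005, the section is tension-controlled.

ε_t ≈ 0.00851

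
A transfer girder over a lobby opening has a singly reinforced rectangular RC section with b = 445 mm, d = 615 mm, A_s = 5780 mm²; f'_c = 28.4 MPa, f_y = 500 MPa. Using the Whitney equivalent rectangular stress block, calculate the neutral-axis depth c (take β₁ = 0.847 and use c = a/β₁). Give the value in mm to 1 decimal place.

T = A_s f_y = 5780 × 500 = 2890000 N = 2890 kN.
Setting C = 0.85 f'_c a b equal to T: a = 2890000/(0.85 × 28.4 × 445) = 269.030 mm.
With β₁ = 0.847, c = a/β₁ = 269.030/0.847 = 317.6 mm.

c ≈ 317.6 mm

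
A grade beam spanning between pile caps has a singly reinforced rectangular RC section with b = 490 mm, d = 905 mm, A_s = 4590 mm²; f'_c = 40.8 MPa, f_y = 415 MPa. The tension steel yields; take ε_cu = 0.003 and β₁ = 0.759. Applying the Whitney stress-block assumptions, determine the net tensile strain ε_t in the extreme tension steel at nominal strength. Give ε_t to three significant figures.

ε_t ≈ 0.0154

a = A_s f_y/(0.85 f'_c b) = 112.09 mm.
β₁ = 0.759, so c = a/β₁ = 112.09/0.759 = 147.68 mm.
From the linear strain diagram with ε_cu = 0.003: ε_t = 0.003 (d − c)/c = 0.003 × (905 − 147.68)/147.68 = 0.0154.
Since ε_t ≥ 0.005, the section is tension-controlled.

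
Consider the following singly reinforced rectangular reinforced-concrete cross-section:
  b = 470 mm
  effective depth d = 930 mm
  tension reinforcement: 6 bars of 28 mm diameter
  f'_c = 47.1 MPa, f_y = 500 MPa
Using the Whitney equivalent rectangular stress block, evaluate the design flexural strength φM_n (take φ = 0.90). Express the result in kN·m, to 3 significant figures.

φM_n ≈ 1470 kN·m

A_s = 6 × 616 = 3696 mm².
T = A_s f_y = 3696 × 500 = 1848000 N = 1848 kN.
From C = T: a = T/(0.85 f'_c b) = 1848000/(0.85 × 47.1 × 470) = 98.21 mm.
M_n = T(d − a/2) = 1848 kN × (930 − 49.105) mm = 1627.89 kN·m.
φM_n = 0.90 × 1627.89 = 1465.10 kN·m.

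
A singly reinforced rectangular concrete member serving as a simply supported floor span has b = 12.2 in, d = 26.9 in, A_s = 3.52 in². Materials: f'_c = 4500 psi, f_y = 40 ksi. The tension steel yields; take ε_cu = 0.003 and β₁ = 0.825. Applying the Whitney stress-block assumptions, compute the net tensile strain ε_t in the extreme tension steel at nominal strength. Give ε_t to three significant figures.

ε_t ≈ 0.0191

a = A_s f_y/(0.85 f'_c b) = 3.017 in.
β₁ = 0.825, so c = a/β₁ = 3.017/0.825 = 3.657 in.
From the linear strain diagram with ε_cu = 0.003: ε_t = 0.003 (d − c)/c = 0.003 × (26.9 − 3.657)/3.657 = 0.0191.
Since ε_t ≥ 0.005, the section is tension-controlled.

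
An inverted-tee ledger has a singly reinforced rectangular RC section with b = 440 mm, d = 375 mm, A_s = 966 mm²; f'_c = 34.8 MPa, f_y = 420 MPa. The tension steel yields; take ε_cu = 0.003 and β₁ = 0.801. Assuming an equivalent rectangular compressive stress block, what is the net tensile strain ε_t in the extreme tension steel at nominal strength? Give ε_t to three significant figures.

ε_t ≈ 0.0259

a = A_s f_y/(0.85 f'_c b) = 31.17 mm.
β₁ = 0.801, so c = a/β₁ = 31.17/0.801 = 38.91 mm.
From the linear strain diagram with ε_cu = 0.003: ε_t = 0.003 (d − c)/c = 0.003 × (375 − 38.91)/38.91 = 0.0259.
Since ε_t ≥ 0.005, the section is tension-controlled.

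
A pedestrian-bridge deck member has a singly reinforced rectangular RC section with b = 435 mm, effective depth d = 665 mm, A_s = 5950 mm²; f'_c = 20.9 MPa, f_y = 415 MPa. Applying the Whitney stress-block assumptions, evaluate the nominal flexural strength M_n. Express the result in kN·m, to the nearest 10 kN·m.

T = A_s f_y = 5950 × 415 = 2469250 N = 2469.25 kN.
From C = T: a = T/(0.85 f'_c b) = 2469250/(0.85 × 20.9 × 435) = 319.53 mm.
M_n = T(d − a/2) = 2469.25 kN × (665 − 159.765) mm = 1247.55 kN·m.

M_n ≈ 1250 kN·m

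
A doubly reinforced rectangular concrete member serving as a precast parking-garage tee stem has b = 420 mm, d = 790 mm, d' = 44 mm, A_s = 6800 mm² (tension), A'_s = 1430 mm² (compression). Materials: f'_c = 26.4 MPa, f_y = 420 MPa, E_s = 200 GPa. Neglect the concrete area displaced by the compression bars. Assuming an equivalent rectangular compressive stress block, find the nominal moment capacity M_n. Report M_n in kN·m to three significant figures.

Assume both tension and compression steel yield.
Net tension couple steel: A_s − A'_s = 5370 mm².
a = (A_s − A'_s) f_y / (0.85 f'_c b) = 2255400/(0.85 × 26.4 × 420) = 239.30 mm.
c = a/β₁ = 239.30/0.85 = 281.53 mm; ε'_s = 0.003(c − d')/c = 0.0025 ≥ f_y/E_s = 0.0021, so compression steel does yield.
M_n = (A_s − A'_s) f_y (d − a/2) + A'_s f_y (d − d') = [2255400 × (790 − 119.65) + 600600 × (790 − 44)] × 10⁻⁶ = 1511.91 + 448.05 = 1959.96 kN·m.

M_n ≈ 1960 kN·m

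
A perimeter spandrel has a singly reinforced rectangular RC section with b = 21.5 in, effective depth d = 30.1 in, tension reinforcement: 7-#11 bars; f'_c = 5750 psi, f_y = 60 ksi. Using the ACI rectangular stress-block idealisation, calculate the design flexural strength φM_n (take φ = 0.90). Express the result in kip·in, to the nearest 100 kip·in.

A_s = 7 × 1.56 = 10.92 in².
T = A_s f_y = 10.92 × 60 = 655.2 kips.
a = T/(0.85 f'_c b) = 655.2/(0.85 × 5.75 × 21.5) = 6.235 in.
M_n = T(d − a/2) = 655.2 × (30.1 − 3.1175) = 17678.9 kip·in.
φM_n = 0.90 × 17678.9 = 15911.0 kip·in.

φM_n ≈ 15900 kip·in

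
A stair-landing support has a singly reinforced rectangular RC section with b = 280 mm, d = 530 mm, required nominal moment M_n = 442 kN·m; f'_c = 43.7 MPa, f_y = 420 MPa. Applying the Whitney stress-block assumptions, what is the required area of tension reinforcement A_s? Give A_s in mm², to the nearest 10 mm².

A_s ≈ 2160 mm²

With M_n = 0.85 f'_c a b (d − a/2), solve the quadratic for a:
a = d − √(d² − 2M_n/(0.85 f'_c b)) = 530 − √(530² − 2 × 442×10⁶/(0.85 × 43.7 × 280)) = 87.39 mm.
A_s = 0.85 f'_c a b / f_y = 0.85 × 43.7 × 87.39 × 280 / 420 = 2164.1 mm².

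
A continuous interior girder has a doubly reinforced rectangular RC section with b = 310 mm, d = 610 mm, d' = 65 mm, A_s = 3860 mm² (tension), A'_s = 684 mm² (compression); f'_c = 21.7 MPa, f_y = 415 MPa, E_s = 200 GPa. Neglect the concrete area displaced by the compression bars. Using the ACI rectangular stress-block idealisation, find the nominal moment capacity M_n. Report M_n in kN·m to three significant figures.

M_n ≈ 807 kN·m

Assume both tension and compression steel yield.
Net tension couple steel: A_s − A'_s = 3176 mm².
a = (A_s − A'_s) f_y / (0.85 f'_c b) = 1318040/(0.85 × 21.7 × 310) = 230.51 mm.
c = a/β₁ = 230.51/0.85 = 271.19 mm; ε'_s = 0.003(c − d')/c = 0.0023 ≥ f_y/E_s = 0.0021, so compression steel does yield.
M_n = (A_s − A'_s) f_y (d − a/2) + A'_s f_y (d − d') = [1318040 × (610 − 115.255) + 283860 × (610 − 65)] × 10⁻⁶ = 652.09 + 154.70 = 806.79 kN·m.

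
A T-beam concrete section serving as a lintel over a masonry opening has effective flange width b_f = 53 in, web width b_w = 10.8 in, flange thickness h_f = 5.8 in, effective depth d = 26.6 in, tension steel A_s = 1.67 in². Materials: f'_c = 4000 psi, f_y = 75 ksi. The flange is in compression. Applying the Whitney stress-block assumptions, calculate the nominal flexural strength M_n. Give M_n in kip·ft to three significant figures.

Tension: T = A_s f_y = 1.67 × 75 = 125.25 kips.
Try a within the flange: a = T/(0.85 f'_c b_f) = 125.25/(0.85 × 4 × 53) = 0.695 in.
Since a = 0.695 ≤ h_f = 5.8 in, the stress block lies entirely in the flange; analyse as a rectangular beam of width b_f.
M_n = T(d − a/2) = 125.25 × (26.6 − 0.3475) = 3288.1 kip·in.
M_n = 3288.1/12 = 274.01 kip·ft.

M_n ≈ 274 kip·ft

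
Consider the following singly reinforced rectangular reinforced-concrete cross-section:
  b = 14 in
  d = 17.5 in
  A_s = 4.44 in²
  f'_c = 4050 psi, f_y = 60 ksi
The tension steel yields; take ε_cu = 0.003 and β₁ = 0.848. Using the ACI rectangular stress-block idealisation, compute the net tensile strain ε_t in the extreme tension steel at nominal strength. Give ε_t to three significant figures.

a = A_s f_y/(0.85 f'_c b) = 5.528 in.
β₁ = 0.848, so c = a/β₁ = 5.528/0.848 = 6.519 in.
From the linear strain diagram with ε_cu = 0.003: ε_t = 0.003 (d − c)/c = 0.003 × (17.5 − 6.519)/6.519 = 0.00505.
Since ε_t ≥ 0.005, the section is tension-controlled.

ε_t ≈ 0.00505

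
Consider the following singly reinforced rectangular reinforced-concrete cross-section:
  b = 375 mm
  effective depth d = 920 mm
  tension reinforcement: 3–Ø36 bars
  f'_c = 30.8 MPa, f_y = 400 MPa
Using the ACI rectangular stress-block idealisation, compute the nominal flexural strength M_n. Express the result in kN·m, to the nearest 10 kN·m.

M_n ≈ 1050 kN·m

A_s = 3 × 1018 = 3054 mm².
T = A_s f_y = 3054 × 400 = 1221600 N = 1221.6 kN.
From C = T: a = T/(0.85 f'_c b) = 1221600/(0.85 × 30.8 × 375) = 124.43 mm.
M_n = T(d − a/2) = 1221.6 kN × (920 − 62.215) mm = 1047.87 kN·m.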